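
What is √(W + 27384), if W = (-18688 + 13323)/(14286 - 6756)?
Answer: √62106281886/1506 ≈ 165.48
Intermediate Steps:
W = -1073/1506 (W = -5365/7530 = -5365*1/7530 = -1073/1506 ≈ -0.71248)
√(W + 27384) = √(-1073/1506 + 27384) = √(41239231/1506) = √62106281886/1506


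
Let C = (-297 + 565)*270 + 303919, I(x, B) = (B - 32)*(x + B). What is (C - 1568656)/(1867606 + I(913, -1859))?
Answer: -1192377/3656492 ≈ -0.32610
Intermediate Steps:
I(x, B) = (-32 + B)*(B + x)
C = 376279 (C = 268*270 + 303919 = 72360 + 303919 = 376279)
(C - 1568656)/(1867606 + I(913, -1859)) = (376279 - 1568656)/(1867606 + ((-1859)² - 32*(-1859) - 32*913 - 1859*913)) = -1192377/(1867606 + (3455881 + 59488 - 29216 - 1697267)) = -1192377/(1867606 + 1788886) = -1192377/3656492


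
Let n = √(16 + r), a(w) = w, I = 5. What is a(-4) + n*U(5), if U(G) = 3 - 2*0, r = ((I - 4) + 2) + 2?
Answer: -4 + 3*√21 ≈ 9.7477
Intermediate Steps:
r = 5 (r = ((5 - 4) + 2) + 2 = (1 + 2) + 2 = 3 + 2 = 5)
U(G) = 3 (U(G) = 3 + 0 = 3)
n = √21 (n = √(16 + 5) = √21 ≈ 4.5826)
a(-4) + n*U(5) = -4 + √21*3 = -4 + 3*√21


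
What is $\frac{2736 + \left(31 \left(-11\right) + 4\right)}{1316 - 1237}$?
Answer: $\frac{2399}{79} \approx 30.367$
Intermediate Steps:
$\frac{2736 + \left(31 \left(-11\right) + 4\right)}{1316 - 1237} = \frac{2736 + \left(-341 + 4\right)}{79} = \left(2736 - 337\right) \frac{1}{79} = 2399 \cdot \frac{1}{79} = \frac{2399}{79}$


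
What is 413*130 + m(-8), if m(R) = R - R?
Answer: 53690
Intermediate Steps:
m(R) = 0
413*130 + m(-8) = 413*130 + 0 = 53690 + 0 = 53690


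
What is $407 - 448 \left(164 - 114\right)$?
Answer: $-21993$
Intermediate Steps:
$407 - 448 \left(164 - 114\right) = 407 - 22400 = -21993$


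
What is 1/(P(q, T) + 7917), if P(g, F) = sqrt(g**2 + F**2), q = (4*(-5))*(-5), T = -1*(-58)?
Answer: 609/4820425 - 2*sqrt(3341)/62665525 ≈ 0.00012449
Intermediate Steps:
T = 58
q = 100 (q = -20*(-5) = 100)
P(g, F) = sqrt(F**2 + g**2)
1/(P(q, T) + 7917) = 1/(sqrt(58**2 + 100**2) + 7917) = 1/(sqrt(3364 + 10000) + 7917) = 1/(sqrt(13364) + 7917) = 1/(2*sqrt(3341) + 7917) = 1/(7917 + 2*sqrt(3341))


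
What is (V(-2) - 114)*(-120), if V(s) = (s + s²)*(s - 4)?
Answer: 15120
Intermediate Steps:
V(s) = (-4 + s)*(s + s²) (V(s) = (s + s²)*(-4 + s) = (-4 + s)*(s + s²))
(V(-2) - 114)*(-120) = (-2*(-4 + (-2)² - 3*(-2)) - 114)*(-120) = (-2*(-4 + 4 + 6) - 114)*(-120) = (-2*6 - 114)*(-120) = (-12 - 114)*(-120) = -126*(-120) = 15120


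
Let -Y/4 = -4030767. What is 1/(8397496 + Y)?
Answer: 1/24520564 ≈ 4.0782e-8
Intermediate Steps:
Y = 16123068 (Y = -4*(-4030767) = 16123068)
1/(8397496 + Y) = 1/(8397496 + 16123068) = 1/24520564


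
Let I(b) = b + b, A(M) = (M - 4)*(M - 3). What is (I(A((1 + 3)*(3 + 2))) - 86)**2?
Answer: 209764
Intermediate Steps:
A(M) = (-4 + M)*(-3 + M)
I(b) = 2*b
(I(A((1 + 3)*(3 + 2))) - 86)**2 = (2*(12 + ((1 + 3)*(3 + 2))**2 - 7*(1 + 3)*(3 + 2)) - 86)**2 = (2*(12 + (4*5)**2 - 28*5) - 86)**2 = (2*(12 + 20**2 - 7*20) - 86)**2 = (2*(12 + 400 - 140) - 86)**2 = (2*272 - 86)**2 = (544 - 86)**2 = 458**2 = 209764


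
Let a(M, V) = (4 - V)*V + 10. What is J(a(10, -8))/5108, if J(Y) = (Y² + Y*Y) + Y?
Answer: 7353/2554 ≈ 2.8790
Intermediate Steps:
a(M, V) = 10 + V*(4 - V) (a(M, V) = V*(4 - V) + 10 = 10 + V*(4 - V))
J(Y) = Y + 2*Y² (J(Y) = (Y² + Y²) + Y = 2*Y² + Y = Y + 2*Y²)
J(a(10, -8))/5108 = ((10 - 1*(-8)² + 4*(-8))*(1 + 2*(10 - 1*(-8)² + 4*(-8))))/5108 = ((10 - 1*64 - 32)*(1 + 2*(10 - 1*64 - 32)))*(1/5108) = ((10 - 64 - 32)*(1 + 2*(10 - 64 - 32)))*(1/5108) = -86*(1 + 2*(-86))*(1/5108) = -86*(1 - 172)*(1/5108) = -86*(-171)*(1/5108) = 14706*(1/5108) = 7353/2554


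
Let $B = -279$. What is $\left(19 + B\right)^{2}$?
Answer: $67600$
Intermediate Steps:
$\left(19 + B\right)^{2} = \left(19 - 279\right)^{2} = \left(-260\right)^{2} = 67600$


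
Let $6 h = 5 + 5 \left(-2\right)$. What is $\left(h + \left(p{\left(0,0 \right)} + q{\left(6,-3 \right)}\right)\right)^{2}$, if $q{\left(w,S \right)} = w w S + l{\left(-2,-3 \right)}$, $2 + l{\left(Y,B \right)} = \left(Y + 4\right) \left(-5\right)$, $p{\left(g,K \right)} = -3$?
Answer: $\frac{552049}{36} \approx 15335.0$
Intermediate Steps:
$l{\left(Y,B \right)} = -22 - 5 Y$ ($l{\left(Y,B \right)} = -2 + \left(Y + 4\right) \left(-5\right) = -2 + \left(4 + Y\right) \left(-5\right) = -2 - \left(20 + 5 Y\right) = -22 - 5 Y$)
$h = - \frac{5}{6}$ ($h = \frac{5 + 5 \left(-2\right)}{6} = \frac{5 - 10}{6} = \frac{1}{6} \left(-5\right) = - \frac{5}{6} \approx -0.83333$)
$q{\left(w,S \right)} = -12 + S w^{2}$ ($q{\left(w,S \right)} = w w S - 12 = w^{2} S + \left(-22 + 10\right) = S w^{2} - 12 = -12 + S w^{2}$)
$\left(h + \left(p{\left(0,0 \right)} + q{\left(6,-3 \right)}\right)\right)^{2} = \left(- \frac{5}{6} - \left(15 + 108\right)\right)^{2} = \left(- \frac{5}{6} - 123\right)^{2} = \left(- \frac{743}{6}\right)^{2} = \frac{552049}{36}$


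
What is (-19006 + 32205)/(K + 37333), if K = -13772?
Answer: 13199/23561 ≈ 0.56021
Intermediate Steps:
(-19006 + 32205)/(K + 37333) = (-19006 + 32205)/(-13772 + 37333) = 13199/23561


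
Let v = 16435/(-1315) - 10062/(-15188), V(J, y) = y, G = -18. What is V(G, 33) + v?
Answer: 42270001/1997222 ≈ 21.164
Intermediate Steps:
v = -23638325/1997222 (v = 16435*(-1/1315) - 10062*(-1/15188) = -3287/263 + 5031/7594 = -23638325/1997222 ≈ -11.836)
V(G, 33) + v = 33 - 23638325/1997222 = 42270001/1997222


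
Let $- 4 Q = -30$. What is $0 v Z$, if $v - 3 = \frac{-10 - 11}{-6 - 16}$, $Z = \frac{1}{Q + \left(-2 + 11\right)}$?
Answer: $0$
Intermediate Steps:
$Q = \frac{15}{2}$ ($Q = \left(- \frac{1}{4}\right) \left(-30\right) = \frac{15}{2} \approx 7.5$)
$Z = \frac{2}{33}$ ($Z = \frac{1}{\frac{15}{2} + \left(-2 + 11\right)} = \frac{1}{\frac{15}{2} + 9} = \frac{1}{\frac{33}{2}} = \frac{2}{33} \approx 0.060606$)
$v = \frac{87}{22}$ ($v = 3 + \frac{-10 - 11}{-6 - 16} = 3 - \frac{21}{-22} = 3 - - \frac{21}{22} = 3 + \frac{21}{22} = \frac{87}{22} \approx 3.9545$)
$0 v Z = 0 \cdot \frac{87}{22} \cdot \frac{2}{33} = 0 \cdot \frac{2}{33} = 0$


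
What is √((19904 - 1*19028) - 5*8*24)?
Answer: 2*I*√21 ≈ 9.1651*I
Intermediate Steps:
√((19904 - 1*19028) - 5*8*24) = √((19904 - 19028) - 40*24) = √(876 - 960) = √(-84) = 2*I*√21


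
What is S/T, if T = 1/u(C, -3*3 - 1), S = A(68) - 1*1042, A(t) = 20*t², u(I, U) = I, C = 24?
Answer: 2194512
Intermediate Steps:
S = 91438 (S = 20*68² - 1*1042 = 20*4624 - 1042 = 92480 - 1042 = 91438)
T = 1/24 ≈ 0.041667
S/T = 91438/(1/24) = 91438*24 = 2194512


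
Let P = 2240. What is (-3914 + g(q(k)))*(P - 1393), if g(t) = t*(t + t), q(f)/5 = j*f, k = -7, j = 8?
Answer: 129494442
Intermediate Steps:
q(f) = 40*f (q(f) = 5*(8*f) = 40*f)
g(t) = 2*t² (g(t) = t*(2*t) = 2*t²)
(-3914 + g(q(k)))*(P - 1393) = (-3914 + 2*(40*(-7))²)*(2240 - 1393) = (-3914 + 2*(-280)²)*847 = (-3914 + 2*78400)*847 = (-3914 + 156800)*847 = 152886*847 = 129494442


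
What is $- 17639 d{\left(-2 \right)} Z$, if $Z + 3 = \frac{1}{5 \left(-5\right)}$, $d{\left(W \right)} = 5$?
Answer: $\frac{1340564}{5} \approx 2.6811 \cdot 10^{5}$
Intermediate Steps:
$Z = - \frac{76}{25}$ ($Z = -3 + \frac{1}{5 \left(-5\right)} = -3 + \frac{1}{5} \left(- \frac{1}{5}\right) = -3 - \frac{1}{25} = - \frac{76}{25} \approx -3.04$)
$- 17639 d{\left(-2 \right)} Z = - 17639 \cdot 5 \left(- \frac{76}{25}\right) = \left(-17639\right) \left(- \frac{76}{5}\right) = \frac{1340564}{5}$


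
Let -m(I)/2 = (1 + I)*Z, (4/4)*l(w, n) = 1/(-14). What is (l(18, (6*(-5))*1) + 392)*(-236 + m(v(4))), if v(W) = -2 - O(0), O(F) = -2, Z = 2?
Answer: -658440/7 ≈ -94063.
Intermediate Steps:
l(w, n) = -1/14 (l(w, n) = 1/(-14) = -1/14)
v(W) = 0 (v(W) = -2 - 1*(-2) = -2 + 2 = 0)
m(I) = -4 - 4*I (m(I) = -2*(1 + I)*2 = -2*(2 + 2*I) = -4 - 4*I)
(l(18, (6*(-5))*1) + 392)*(-236 + m(v(4))) = (-1/14 + 392)*(-236 + (-4 - 4*0)) = 5487*(-236 + (-4 + 0))/14 = 5487*(-236 - 4)/14 = (5487/14)*(-240) = -658440/7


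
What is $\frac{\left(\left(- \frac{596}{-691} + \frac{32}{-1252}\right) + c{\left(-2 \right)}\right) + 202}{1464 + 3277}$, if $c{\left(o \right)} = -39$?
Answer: $\frac{35435149}{1025397703} \approx 0.034557$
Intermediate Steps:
$\frac{\left(\left(- \frac{596}{-691} + \frac{32}{-1252}\right) + c{\left(-2 \right)}\right) + 202}{1464 + 3277} = \frac{\left(\left(- \frac{596}{-691} + \frac{32}{-1252}\right) - 39\right) + 202}{1464 + 3277} = \frac{\left(\left(\left(-596\right) \left(- \frac{1}{691}\right) + 32 \left(- \frac{1}{1252}\right)\right) - 39\right) + 202}{4741} = \left(\left(\left(\frac{596}{691} - \frac{8}{313}\right) - 39\right) + 202\right) \frac{1}{4741} = \left(\left(\frac{181020}{216283} - 39\right) + 202\right) \frac{1}{4741} = \left(- \frac{8254017}{216283} + 202\right) \frac{1}{4741} = \frac{35435149}{216283} \cdot \frac{1}{4741} = \frac{35435149}{1025397703}$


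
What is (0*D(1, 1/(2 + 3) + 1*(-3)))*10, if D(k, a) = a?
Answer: 0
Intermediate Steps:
(0*D(1, 1/(2 + 3) + 1*(-3)))*10 = (0*(1/(2 + 3) + 1*(-3)))*10 = (0*(1/5 - 3))*10 = (0*(-14/5))*10 = 0*10 = 0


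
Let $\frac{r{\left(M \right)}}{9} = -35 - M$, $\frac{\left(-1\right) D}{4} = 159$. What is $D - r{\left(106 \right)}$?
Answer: $633$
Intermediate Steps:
$D = -636$ ($D = \left(-4\right) 159 = -636$)
$r{\left(M \right)} = -315 - 9 M$ ($r{\left(M \right)} = 9 \left(-35 - M\right) = -315 - 9 M$)
$D - r{\left(106 \right)} = -636 - \left(-315 - 954\right) = -636 - -1269 = -636 + 1269 = 633$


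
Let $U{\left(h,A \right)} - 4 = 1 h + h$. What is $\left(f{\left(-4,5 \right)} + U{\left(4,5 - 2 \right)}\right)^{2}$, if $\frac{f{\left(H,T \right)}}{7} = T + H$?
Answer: $361$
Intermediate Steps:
$U{\left(h,A \right)} = 4 + 2 h$ ($U{\left(h,A \right)} = 4 + \left(1 h + h\right) = 4 + \left(h + h\right) = 4 + 2 h$)
$f{\left(H,T \right)} = 7 H + 7 T$ ($f{\left(H,T \right)} = 7 \left(T + H\right) = 7 \left(H + T\right) = 7 H + 7 T$)
$\left(f{\left(-4,5 \right)} + U{\left(4,5 - 2 \right)}\right)^{2} = \left(\left(7 \left(-4\right) + 7 \cdot 5\right) + \left(4 + 2 \cdot 4\right)\right)^{2} = \left(\left(-28 + 35\right) + \left(4 + 8\right)\right)^{2} = \left(7 + 12\right)^{2} = 19^{2} = 361$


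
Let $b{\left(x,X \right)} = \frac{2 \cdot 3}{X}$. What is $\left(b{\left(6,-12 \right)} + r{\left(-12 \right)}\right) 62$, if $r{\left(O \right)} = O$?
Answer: $-775$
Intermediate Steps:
$b{\left(x,X \right)} = \frac{6}{X}$
$\left(b{\left(6,-12 \right)} + r{\left(-12 \right)}\right) 62 = \left(\frac{6}{-12} - 12\right) 62 = \left(6 \left(- \frac{1}{12}\right) - 12\right) 62 = \left(- \frac{1}{2} - 12\right) 62 = \left(- \frac{25}{2}\right) 62 = -775$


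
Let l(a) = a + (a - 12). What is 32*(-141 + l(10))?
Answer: -4256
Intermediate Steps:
l(a) = -12 + 2*a (l(a) = a + (-12 + a) = -12 + 2*a)
32*(-141 + l(10)) = 32*(-141 + (-12 + 2*10)) = 32*(-141 + (-12 + 20)) = 32*(-141 + 8) = 32*(-133) = -4256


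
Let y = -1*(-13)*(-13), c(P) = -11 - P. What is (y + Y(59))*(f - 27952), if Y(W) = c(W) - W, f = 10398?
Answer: 5231092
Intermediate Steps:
Y(W) = -11 - 2*W (Y(W) = (-11 - W) - W = -11 - 2*W)
y = -169 (y = 13*(-13) = -169)
(y + Y(59))*(f - 27952) = (-169 + (-11 - 2*59))*(10398 - 27952) = (-169 + (-11 - 118))*(-17554) = (-169 - 129)*(-17554) = -298*(-17554) = 5231092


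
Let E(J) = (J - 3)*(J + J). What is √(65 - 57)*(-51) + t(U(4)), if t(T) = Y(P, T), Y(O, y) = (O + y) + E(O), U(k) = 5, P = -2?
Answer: 23 - 102*√2 ≈ -121.25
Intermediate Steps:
E(J) = 2*J*(-3 + J) (E(J) = (-3 + J)*(2*J) = 2*J*(-3 + J))
Y(O, y) = O + y + 2*O*(-3 + O) (Y(O, y) = (O + y) + 2*O*(-3 + O) = O + y + 2*O*(-3 + O))
t(T) = 18 + T (t(T) = -2 + T + 2*(-2)*(-3 - 2) = -2 + T + 2*(-2)*(-5) = -2 + T + 20 = 18 + T)
√(65 - 57)*(-51) + t(U(4)) = √(65 - 57)*(-51) + (18 + 5) = √8*(-51) + 23 = (2*√2)*(-51) + 23 = -102*√2 + 23 = 23 - 102*√2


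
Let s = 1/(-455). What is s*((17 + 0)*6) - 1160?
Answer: -527902/455 ≈ -1160.2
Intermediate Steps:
s = -1/455 ≈ -0.0021978
s*((17 + 0)*6) - 1160 = -(17 + 0)*6/455 - 1160 = -17*6/455 - 1160 = -1/455*102 - 1160 = -102/455 - 1160 = -527902/455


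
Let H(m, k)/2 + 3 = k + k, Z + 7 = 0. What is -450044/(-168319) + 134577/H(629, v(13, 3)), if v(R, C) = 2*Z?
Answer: -22623963335/10435778 ≈ -2167.9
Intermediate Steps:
Z = -7 (Z = -7 + 0 = -7)
v(R, C) = -14 (v(R, C) = 2*(-7) = -14)
H(m, k) = -6 + 4*k (H(m, k) = -6 + 2*(k + k) = -6 + 2*(2*k) = -6 + 4*k)
-450044/(-168319) + 134577/H(629, v(13, 3)) = -450044/(-168319) + 134577/(-6 + 4*(-14)) = -450044*(-1/168319) + 134577/(-6 - 56) = 450044/168319 + 134577/(-62) = 450044/168319 + 134577*(-1/62) = 450044/168319 - 134577/62 = -22623963335/10435778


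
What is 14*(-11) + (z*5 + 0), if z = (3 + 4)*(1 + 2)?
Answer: -49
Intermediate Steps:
z = 21 (z = 7*3 = 21)
14*(-11) + (z*5 + 0) = 14*(-11) + (21*5 + 0) = -154 + (105 + 0) = -154 + 105 = -49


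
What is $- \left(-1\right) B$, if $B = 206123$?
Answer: $206123$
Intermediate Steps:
$- \left(-1\right) B = - \left(-1\right) 206123 = \left(-1\right) \left(-206123\right) = 206123$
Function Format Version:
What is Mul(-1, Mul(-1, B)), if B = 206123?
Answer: 206123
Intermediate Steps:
Mul(-1, Mul(-1, B)) = Mul(-1, Mul(-1, 206123)) = Mul(-1, -206123) = 206123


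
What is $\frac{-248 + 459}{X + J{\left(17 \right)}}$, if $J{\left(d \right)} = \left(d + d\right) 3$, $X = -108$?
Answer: $- \frac{211}{6} \approx -35.167$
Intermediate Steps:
$J{\left(d \right)} = 6 d$ ($J{\left(d \right)} = 2 d 3 = 6 d$)
$\frac{-248 + 459}{X + J{\left(17 \right)}} = \frac{-248 + 459}{-108 + 6 \cdot 17} = \frac{211}{-108 + 102} = \frac{211}{-6} = 211 \left(- \frac{1}{6}\right) = - \frac{211}{6}$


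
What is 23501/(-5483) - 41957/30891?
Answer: -956019622/169375353 ≈ -5.6444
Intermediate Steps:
23501/(-5483) - 41957/30891 = 23501*(-1/5483) - 41957*1/30891 = -23501/5483 - 41957/30891 = -956019622/169375353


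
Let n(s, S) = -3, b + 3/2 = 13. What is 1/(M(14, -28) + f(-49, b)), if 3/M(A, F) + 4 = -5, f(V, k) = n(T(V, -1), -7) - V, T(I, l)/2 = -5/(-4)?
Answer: 3/137 ≈ 0.021898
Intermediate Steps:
b = 23/2 (b = -3/2 + 13 = 23/2 ≈ 11.500)
T(I, l) = 5/2 (T(I, l) = 2*(-5/(-4)) = 2*(-5*(-1/4)) = 2*(5/4) = 5/2)
f(V, k) = -3 - V
M(A, F) = -1/3 (M(A, F) = 3/(-4 - 5) = 3/(-9) = 3*(-1/9) = -1/3)
1/(M(14, -28) + f(-49, b)) = 1/(-1/3 + (-3 - 1*(-49))) = 1/(-1/3 + (-3 + 49)) = 1/(-1/3 + 46) = 1/(137/3) = 3/137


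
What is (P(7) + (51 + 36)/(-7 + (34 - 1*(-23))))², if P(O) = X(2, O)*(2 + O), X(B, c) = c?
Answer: 10478169/2500 ≈ 4191.3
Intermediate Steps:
P(O) = O*(2 + O)
(P(7) + (51 + 36)/(-7 + (34 - 1*(-23))))² = (7*(2 + 7) + (51 + 36)/(-7 + (34 - 1*(-23))))² = (7*9 + 87/(-7 + (34 + 23)))² = (63 + 87/(-7 + 57))² = (63 + 87/50)² = (3237/50)² = 10478169/2500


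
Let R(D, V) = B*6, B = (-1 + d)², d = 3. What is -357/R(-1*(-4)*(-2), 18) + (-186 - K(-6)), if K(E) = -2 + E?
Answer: -1543/8 ≈ -192.88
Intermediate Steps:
B = 4 (B = (-1 + 3)² = 2² = 4)
R(D, V) = 24 (R(D, V) = 4*6 = 24)
-357/R(-1*(-4)*(-2), 18) + (-186 - K(-6)) = -357/24 + (-186 - (-2 - 6)) = (1/24)*(-357) + (-186 - 1*(-8)) = -119/8 + (-186 + 8) = -119/8 - 178 = -1543/8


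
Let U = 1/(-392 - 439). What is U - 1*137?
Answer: -113848/831 ≈ -137.00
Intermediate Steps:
U = -1/831 (U = 1/(-831) = -1/831 ≈ -0.0012034)
U - 1*137 = -1/831 - 1*137 = -1/831 - 137 = -113848/831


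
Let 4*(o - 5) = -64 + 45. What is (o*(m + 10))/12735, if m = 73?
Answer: 83/50940 ≈ 0.0016294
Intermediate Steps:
o = 1/4 (o = 5 + (-64 + 45)/4 = 5 + (1/4)*(-19) = 5 - 19/4 = 1/4 ≈ 0.25000)
(o*(m + 10))/12735 = ((73 + 10)/4)/12735 = ((1/4)*83)*(1/12735) = (83/4)*(1/12735) = 83/50940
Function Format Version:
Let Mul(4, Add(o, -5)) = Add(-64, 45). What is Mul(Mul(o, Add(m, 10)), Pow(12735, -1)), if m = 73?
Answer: Rational(83, 50940) ≈ 0.0016294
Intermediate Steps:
o = Rational(1, 4) (o = Add(5, Mul(Rational(1, 4), Add(-64, 45))) = Add(5, Mul(Rational(1, 4), -19)) = Add(5, Rational(-19, 4)) = Rational(1, 4) ≈ 0.25000)
Mul(Mul(o, Add(m, 10)), Pow(12735, -1)) = Mul(Mul(Rational(1, 4), Add(73, 10)), Pow(12735, -1)) = Mul(Mul(Rational(1, 4), 83), Rational(1, 12735)) = Mul(Rational(83, 4), Rational(1, 12735)) = Rational(83, 50940)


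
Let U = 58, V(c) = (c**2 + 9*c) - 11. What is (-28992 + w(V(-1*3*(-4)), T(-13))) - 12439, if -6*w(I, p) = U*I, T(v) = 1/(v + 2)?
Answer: -131282/3 ≈ -43761.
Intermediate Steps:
V(c) = -11 + c**2 + 9*c
T(v) = 1/(2 + v)
w(I, p) = -29*I/3
(-28992 + w(V(-1*3*(-4)), T(-13))) - 12439 = (-28992 - 29*(-11 + (-1*3*(-4))**2 + 9*(-1*3*(-4)))/3) - 12439 = (-28992 - 29*(-11 + (-3*(-4))**2 + 9*(-3*(-4)))/3) - 12439 = (-28992 - 29*(-11 + 12**2 + 9*12)/3) - 12439 = (-28992 - 29*(-11 + 144 + 108)/3) - 12439 = (-28992 - 29/3*241) - 12439 = (-28992 - 6989/3) - 12439 = -93965/3 - 12439 = -131282/3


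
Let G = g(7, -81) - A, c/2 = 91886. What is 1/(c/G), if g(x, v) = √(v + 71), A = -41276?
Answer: 10319/45943 + I*√10/183772 ≈ 0.2246 + 1.7208e-5*I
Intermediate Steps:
g(x, v) = √(71 + v)
c = 183772 (c = 2*91886 = 183772)
G = 41276 + I*√10 (G = √(71 - 81) - 1*(-41276) = √(-10) + 41276 = I*√10 + 41276 = 41276 + I*√10 ≈ 41276.0 + 3.1623*I)
1/(c/G) = 1/(183772/(41276 + I*√10)) = 10319/45943 + I*√10/183772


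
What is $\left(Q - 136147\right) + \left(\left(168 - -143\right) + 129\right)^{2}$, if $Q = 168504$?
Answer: $225957$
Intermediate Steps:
$\left(Q - 136147\right) + \left(\left(168 - -143\right) + 129\right)^{2} = \left(168504 - 136147\right) + \left(\left(168 - -143\right) + 129\right)^{2} = \left(168504 - 136147\right) + \left(\left(168 + 143\right) + 129\right)^{2} = 32357 + \left(311 + 129\right)^{2} = 32357 + 440^{2} = 32357 + 193600 = 225957$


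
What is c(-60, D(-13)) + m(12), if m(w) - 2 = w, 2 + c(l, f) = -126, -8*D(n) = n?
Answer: -114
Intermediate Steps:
D(n) = -n/8
c(l, f) = -128 (c(l, f) = -2 - 126 = -128)
m(w) = 2 + w
c(-60, D(-13)) + m(12) = -128 + (2 + 12) = -128 + 14 = -114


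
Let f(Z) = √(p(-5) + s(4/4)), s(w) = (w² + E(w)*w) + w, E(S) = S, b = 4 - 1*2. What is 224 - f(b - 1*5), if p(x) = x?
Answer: 224 - I*√2 ≈ 224.0 - 1.4142*I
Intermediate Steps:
b = 2 (b = 4 - 2 = 2)
s(w) = w + 2*w² (s(w) = (w² + w*w) + w = (w² + w²) + w = 2*w² + w = w + 2*w²)
f(Z) = I*√2 (f(Z) = √(-5 + (4/4)*(1 + 2*(4/4))) = √(-5 + (4*(¼))*(1 + 2*(4*(¼)))) = √(-5 + 1*(1 + 2*1)) = √(-5 + 1*(1 + 2)) = √(-5 + 1*3) = √(-5 + 3) = √(-2) = I*√2)
224 - f(b - 1*5) = 224 - I*√2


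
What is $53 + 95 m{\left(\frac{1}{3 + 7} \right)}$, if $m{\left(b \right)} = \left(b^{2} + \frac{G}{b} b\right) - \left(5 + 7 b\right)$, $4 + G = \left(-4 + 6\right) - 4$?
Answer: $- \frac{21151}{20} \approx -1057.6$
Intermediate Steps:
$G = -6$ ($G = -4 + \left(\left(-4 + 6\right) - 4\right) = -4 + \left(2 - 4\right) = -4 - 2 = -6$)
$m{\left(b \right)} = -11 + b^{2} - 7 b$ ($m{\left(b \right)} = \left(b^{2} + - \frac{6}{b} b\right) - \left(5 + 7 b\right) = \left(b^{2} - 6\right) - \left(5 + 7 b\right) = \left(-6 + b^{2}\right) - \left(5 + 7 b\right) = -11 + b^{2} - 7 b$)
$53 + 95 m{\left(\frac{1}{3 + 7} \right)} = 53 + 95 \left(-11 + \left(\frac{1}{3 + 7}\right)^{2} - \frac{7}{3 + 7}\right) = 53 + 95 \left(-11 + \left(\frac{1}{10}\right)^{2} - \frac{7}{10}\right) = 53 + 95 \left(-11 + \frac{1}{100} - \frac{7}{10}\right) = 53 + 95 \left(- \frac{1169}{100}\right) = 53 - \frac{22211}{20} = - \frac{21151}{20}$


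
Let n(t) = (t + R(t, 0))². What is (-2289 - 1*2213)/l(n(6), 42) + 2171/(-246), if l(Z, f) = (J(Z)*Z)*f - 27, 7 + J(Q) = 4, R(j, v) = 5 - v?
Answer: -10683397/1252386 ≈ -8.5304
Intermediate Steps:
J(Q) = -3 (J(Q) = -7 + 4 = -3)
n(t) = (5 + t)² (n(t) = (t + (5 - 1*0))² = (t + (5 + 0))² = (t + 5)² = (5 + t)²)
l(Z, f) = -27 - 3*Z*f (l(Z, f) = (-3*Z)*f - 27 = -3*Z*f - 27 = -27 - 3*Z*f)
(-2289 - 1*2213)/l(n(6), 42) + 2171/(-246) = (-2289 - 1*2213)/(-27 - 3*(5 + 6)²*42) + 2171/(-246) = (-2289 - 2213)/(-27 - 3*11²*42) + 2171*(-1/246) = -4502/(-27 - 3*121*42) - 2171/246 = -4502/(-27 - 15246) - 2171/246 = -4502/(-15273) - 2171/246 = -4502*(-1/15273) - 2171/246 = 4502/15273 - 2171/246 = -10683397/1252386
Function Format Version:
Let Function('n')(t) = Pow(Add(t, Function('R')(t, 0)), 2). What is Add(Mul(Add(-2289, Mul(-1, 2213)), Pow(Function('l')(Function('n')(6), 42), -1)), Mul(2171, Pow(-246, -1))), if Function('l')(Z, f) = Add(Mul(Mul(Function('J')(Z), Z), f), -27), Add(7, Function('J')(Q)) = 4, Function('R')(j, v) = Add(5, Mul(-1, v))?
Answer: Rational(-10683397, 1252386) ≈ -8.5304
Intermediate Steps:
Function('J')(Q) = -3 (Function('J')(Q) = Add(-7, 4) = -3)
Function('n')(t) = Pow(Add(5, t), 2) (Function('n')(t) = Pow(Add(t, Add(5, Mul(-1, 0))), 2) = Pow(Add(t, Add(5, 0)), 2) = Pow(Add(t, 5), 2) = Pow(Add(5, t), 2))
Function('l')(Z, f) = Add(-27, Mul(-3, Z, f)) (Function('l')(Z, f) = Add(Mul(Mul(-3, Z), f), -27) = Add(Mul(-3, Z, f), -27) = Add(-27, Mul(-3, Z, f)))
Add(Mul(Add(-2289, Mul(-1, 2213)), Pow(Function('l')(Function('n')(6), 42), -1)), Mul(2171, Pow(-246, -1))) = Add(Mul(Add(-2289, Mul(-1, 2213)), Pow(Add(-27, Mul(-3, Pow(Add(5, 6), 2), 42)), -1)), Mul(2171, Pow(-246, -1))) = Add(Mul(Add(-2289, -2213), Pow(Add(-27, Mul(-3, Pow(11, 2), 42)), -1)), Mul(2171, Rational(-1, 246))) = Add(Mul(-4502, Pow(Add(-27, Mul(-3, 121, 42)), -1)), Rational(-2171, 246)) = Add(Mul(-4502, Pow(Add(-27, -15246), -1)), Rational(-2171, 246)) = Add(Mul(-4502, Pow(-15273, -1)), Rational(-2171, 246)) = Add(Mul(-4502, Rational(-1, 15273)), Rational(-2171, 246)) = Add(Rational(4502, 15273), Rational(-2171, 246)) = Rational(-10683397, 1252386)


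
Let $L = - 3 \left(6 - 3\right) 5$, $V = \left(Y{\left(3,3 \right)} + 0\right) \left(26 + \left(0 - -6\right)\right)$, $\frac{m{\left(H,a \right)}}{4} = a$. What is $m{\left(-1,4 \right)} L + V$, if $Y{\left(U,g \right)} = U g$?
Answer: $-432$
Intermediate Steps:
$m{\left(H,a \right)} = 4 a$
$V = 288$ ($V = \left(3 \cdot 3 + 0\right) \left(26 + \left(0 - -6\right)\right) = \left(9 + 0\right) \left(26 + \left(0 + 6\right)\right) = 9 \left(26 + 6\right) = 9 \cdot 32 = 288$)
$L = -45$ ($L = - 3 \left(6 - 3\right) 5 = \left(-3\right) 3 \cdot 5 = \left(-9\right) 5 = -45$)
$m{\left(-1,4 \right)} L + V = 4 \cdot 4 \left(-45\right) + 288 = 16 \left(-45\right) + 288 = -720 + 288 = -432$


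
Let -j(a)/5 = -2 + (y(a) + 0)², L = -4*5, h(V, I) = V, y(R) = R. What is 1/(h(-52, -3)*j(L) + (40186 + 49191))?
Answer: 1/192857 ≈ 5.1852e-6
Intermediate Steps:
L = -20
j(a) = 10 - 5*a² (j(a) = -5*(-2 + (a + 0)²) = -5*(-2 + a²) = 10 - 5*a²)
1/(h(-52, -3)*j(L) + (40186 + 49191)) = 1/(-52*(10 - 5*(-20)²) + (40186 + 49191)) = 1/(-52*(10 - 5*400) + 89377) = 1/(-52*(10 - 2000) + 89377) = 1/(-52*(-1990) + 89377) = 1/(103480 + 89377) = 1/192857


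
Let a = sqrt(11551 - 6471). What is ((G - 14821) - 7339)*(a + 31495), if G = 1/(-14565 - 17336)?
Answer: -22264639440695/31901 - 1413852322*sqrt(1270)/31901 ≈ -6.9951e+8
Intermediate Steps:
a = 2*sqrt(1270) (a = sqrt(5080) = 2*sqrt(1270) ≈ 71.274)
G = -1/31901 (G = 1/(-31901) = -1/31901 ≈ -3.1347e-5)
((G - 14821) - 7339)*(a + 31495) = ((-1/31901 - 14821) - 7339)*(2*sqrt(1270) + 31495) = (-472804722/31901 - 7339)*(31495 + 2*sqrt(1270)) = -706926161*(31495 + 2*sqrt(1270))/31901 = -22264639440695/31901 - 1413852322*sqrt(1270)/31901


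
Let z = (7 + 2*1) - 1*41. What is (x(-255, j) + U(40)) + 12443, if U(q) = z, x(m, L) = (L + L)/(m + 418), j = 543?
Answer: 2024079/163 ≈ 12418.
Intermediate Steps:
x(m, L) = 2*L/(418 + m) (x(m, L) = (2*L)/(418 + m) = 2*L/(418 + m))
z = -32 (z = (7 + 2) - 41 = 9 - 41 = -32)
U(q) = -32
(x(-255, j) + U(40)) + 12443 = (2*543/(418 - 255) - 32) + 12443 = (2*543/163 - 32) + 12443 = (2*543*(1/163) - 32) + 12443 = (1086/163 - 32) + 12443 = -4130/163 + 12443 = 2024079/163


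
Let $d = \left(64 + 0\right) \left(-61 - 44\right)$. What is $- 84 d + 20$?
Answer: $564500$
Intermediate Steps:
$d = -6720$ ($d = 64 \left(-105\right) = -6720$)
$- 84 d + 20 = \left(-84\right) \left(-6720\right) + 20 = 564480 + 20 = 564500$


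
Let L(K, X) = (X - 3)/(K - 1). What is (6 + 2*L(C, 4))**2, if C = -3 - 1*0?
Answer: 121/4 ≈ 30.250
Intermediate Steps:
C = -3 (C = -3 + 0 = -3)
L(K, X) = (-3 + X)/(-1 + K)
(6 + 2*L(C, 4))**2 = (6 + 2*((-3 + 4)/(-1 - 3)))**2 = (6 + 2*(1/(-4)))**2 = (6 + 2*(-1/4*1))**2 = (6 + 2*(-1/4))**2 = (6 - 1/2)**2 = (11/2)**2 = 121/4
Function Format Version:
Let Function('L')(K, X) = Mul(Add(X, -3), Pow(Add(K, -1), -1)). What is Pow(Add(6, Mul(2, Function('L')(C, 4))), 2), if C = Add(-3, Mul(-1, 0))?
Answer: Rational(121, 4) ≈ 30.250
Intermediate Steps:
C = -3 (C = Add(-3, 0) = -3)
Function('L')(K, X) = Mul(Pow(Add(-1, K), -1), Add(-3, X)) (Function('L')(K, X) = Mul(Add(-3, X), Pow(Add(-1, K), -1)) = Mul(Pow(Add(-1, K), -1), Add(-3, X)))
Pow(Add(6, Mul(2, Function('L')(C, 4))), 2) = Pow(Add(6, Mul(2, Mul(Pow(Add(-1, -3), -1), Add(-3, 4)))), 2) = Pow(Add(6, Mul(2, Mul(Pow(-4, -1), 1))), 2) = Pow(Add(6, Mul(2, Mul(Rational(-1, 4), 1))), 2) = Pow(Add(6, Mul(2, Rational(-1, 4))), 2) = Pow(Add(6, Rational(-1, 2)), 2) = Pow(Rational(11, 2), 2) = Rational(121, 4)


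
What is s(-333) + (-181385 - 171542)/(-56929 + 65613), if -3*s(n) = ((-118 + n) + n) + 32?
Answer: 5471587/26052 ≈ 210.03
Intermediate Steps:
s(n) = 86/3 - 2*n/3 (s(n) = -(((-118 + n) + n) + 32)/3 = -((-118 + 2*n) + 32)/3 = -(-86 + 2*n)/3 = 86/3 - 2*n/3)
s(-333) + (-181385 - 171542)/(-56929 + 65613) = (86/3 - ⅔*(-333)) + (-181385 - 171542)/(-56929 + 65613) = (86/3 + 222) - 352927/8684 = 752/3 - 352927*1/8684 = 752/3 - 352927/8684 = 5471587/26052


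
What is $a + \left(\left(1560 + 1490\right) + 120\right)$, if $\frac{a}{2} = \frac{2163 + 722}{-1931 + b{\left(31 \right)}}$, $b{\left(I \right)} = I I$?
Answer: $\frac{306913}{97} \approx 3164.1$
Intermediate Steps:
$b{\left(I \right)} = I^{2}$
$a = - \frac{577}{97}$ ($a = 2 \frac{2163 + 722}{-1931 + 31^{2}} = 2 \frac{2885}{-1931 + 961} = 2 \frac{2885}{-970} = 2 \cdot 2885 \left(- \frac{1}{970}\right) = 2 \left(- \frac{577}{194}\right) = - \frac{577}{97} \approx -5.9485$)
$a + \left(\left(1560 + 1490\right) + 120\right) = - \frac{577}{97} + \left(\left(1560 + 1490\right) + 120\right) = - \frac{577}{97} + \left(3050 + 120\right) = - \frac{577}{97} + 3170 = \frac{306913}{97}$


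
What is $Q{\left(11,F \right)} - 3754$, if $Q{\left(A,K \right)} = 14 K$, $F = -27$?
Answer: $-4132$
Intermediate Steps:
$Q{\left(11,F \right)} - 3754 = 14 \left(-27\right) - 3754 = -378 - 3754 = -4132$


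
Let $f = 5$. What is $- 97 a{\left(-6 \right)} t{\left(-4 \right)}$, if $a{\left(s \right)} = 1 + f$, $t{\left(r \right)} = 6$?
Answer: $-3492$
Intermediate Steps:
$a{\left(s \right)} = 6$ ($a{\left(s \right)} = 1 + 5 = 6$)
$- 97 a{\left(-6 \right)} t{\left(-4 \right)} = \left(-97\right) 6 \cdot 6 = \left(-582\right) 6 = -3492$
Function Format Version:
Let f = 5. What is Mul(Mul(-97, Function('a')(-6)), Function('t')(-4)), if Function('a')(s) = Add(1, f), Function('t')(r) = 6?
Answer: -3492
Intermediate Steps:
Function('a')(s) = 6 (Function('a')(s) = Add(1, 5) = 6)
Mul(Mul(-97, Function('a')(-6)), Function('t')(-4)) = Mul(Mul(-97, 6), 6) = Mul(-582, 6) = -3492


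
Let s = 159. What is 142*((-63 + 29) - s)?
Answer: -27406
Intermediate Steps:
142*((-63 + 29) - s) = 142*((-63 + 29) - 1*159) = 142*(-34 - 159) = 142*(-193) = -27406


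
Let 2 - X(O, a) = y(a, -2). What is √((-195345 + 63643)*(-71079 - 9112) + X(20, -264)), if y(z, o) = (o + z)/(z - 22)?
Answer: √215968332133697/143 ≈ 1.0277e+5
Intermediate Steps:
y(z, o) = (o + z)/(-22 + z)
X(O, a) = 2 - (-2 + a)/(-22 + a)
√((-195345 + 63643)*(-71079 - 9112) + X(20, -264)) = √((-195345 + 63643)*(-71079 - 9112) + (-42 - 264)/(-22 - 264)) = √(-131702*(-80191) - 306/(-286)) = √(10561315082 - 1/286*(-306)) = √(10561315082 + 153/143) = √(1510268056879/143) = √215968332133697/143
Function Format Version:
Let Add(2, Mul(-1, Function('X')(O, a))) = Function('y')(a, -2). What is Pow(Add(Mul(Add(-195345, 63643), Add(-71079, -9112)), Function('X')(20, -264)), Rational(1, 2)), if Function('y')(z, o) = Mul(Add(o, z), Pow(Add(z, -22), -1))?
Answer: Mul(Rational(1, 143), Pow(215968332133697, Rational(1, 2))) ≈ 1.0277e+5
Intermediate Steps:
Function('y')(z, o) = Mul(Pow(Add(-22, z), -1), Add(o, z)) (Function('y')(z, o) = Mul(Add(o, z), Pow(Add(-22, z), -1)) = Mul(Pow(Add(-22, z), -1), Add(o, z)))
Function('X')(O, a) = Add(2, Mul(-1, Pow(Add(-22, a), -1), Add(-2, a))) (Function('X')(O, a) = Add(2, Mul(-1, Mul(Pow(Add(-22, a), -1), Add(-2, a)))) = Add(2, Mul(-1, Pow(Add(-22, a), -1), Add(-2, a))))
Pow(Add(Mul(Add(-195345, 63643), Add(-71079, -9112)), Function('X')(20, -264)), Rational(1, 2)) = Pow(Add(Mul(Add(-195345, 63643), Add(-71079, -9112)), Mul(Pow(Add(-22, -264), -1), Add(-42, -264))), Rational(1, 2)) = Pow(Add(Mul(-131702, -80191), Mul(Pow(-286, -1), -306)), Rational(1, 2)) = Pow(Add(10561315082, Mul(Rational(-1, 286), -306)), Rational(1, 2)) = Pow(Add(10561315082, Rational(153, 143)), Rational(1, 2)) = Pow(Rational(1510268056879, 143), Rational(1, 2)) = Mul(Rational(1, 143), Pow(215968332133697, Rational(1, 2)))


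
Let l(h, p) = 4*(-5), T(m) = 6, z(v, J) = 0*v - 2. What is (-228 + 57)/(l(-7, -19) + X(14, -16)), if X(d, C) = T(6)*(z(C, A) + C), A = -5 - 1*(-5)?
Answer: 171/128 ≈ 1.3359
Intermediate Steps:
A = 0 (A = -5 + 5 = 0)
z(v, J) = -2 (z(v, J) = 0 - 2 = -2)
l(h, p) = -20
X(d, C) = -12 + 6*C (X(d, C) = 6*(-2 + C) = -12 + 6*C)
(-228 + 57)/(l(-7, -19) + X(14, -16)) = (-228 + 57)/(-20 + (-12 + 6*(-16))) = -171/(-20 + (-12 - 96)) = -171/(-20 - 108) = -171/(-128) = -171*(-1/128) = 171/128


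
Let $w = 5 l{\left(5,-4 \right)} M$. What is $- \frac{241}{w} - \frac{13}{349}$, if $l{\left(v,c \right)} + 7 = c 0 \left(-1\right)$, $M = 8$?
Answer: $\frac{80469}{97720} \approx 0.82347$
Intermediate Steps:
$l{\left(v,c \right)} = -7$ ($l{\left(v,c \right)} = -7 + c 0 \left(-1\right) = -7 + 0 \left(-1\right) = -7 + 0 = -7$)
$w = -280$ ($w = 5 \left(-7\right) 8 = \left(-35\right) 8 = -280$)
$- \frac{241}{w} - \frac{13}{349} = - \frac{241}{-280} - \frac{13}{349} = \left(-241\right) \left(- \frac{1}{280}\right) - \frac{13}{349} = \frac{241}{280} - \frac{13}{349} = \frac{80469}{97720}$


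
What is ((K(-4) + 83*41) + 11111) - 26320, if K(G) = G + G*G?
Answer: -11794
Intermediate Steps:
K(G) = G + G**2
((K(-4) + 83*41) + 11111) - 26320 = ((-4*(1 - 4) + 83*41) + 11111) - 26320 = ((-4*(-3) + 3403) + 11111) - 26320 = ((12 + 3403) + 11111) - 26320 = (3415 + 11111) - 26320 = 14526 - 26320 = -11794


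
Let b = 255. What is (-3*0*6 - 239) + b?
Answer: 16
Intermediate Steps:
(-3*0*6 - 239) + b = (-3*0*6 - 239) + 255 = (0*6 - 239) + 255 = (0 - 239) + 255 = -239 + 255 = 16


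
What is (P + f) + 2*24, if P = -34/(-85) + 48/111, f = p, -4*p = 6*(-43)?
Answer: 41933/370 ≈ 113.33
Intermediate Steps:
p = 129/2 (p = -3*(-43)/2 = -¼*(-258) = 129/2 ≈ 64.500)
f = 129/2 ≈ 64.500
P = 154/185 (P = -34*(-1/85) + 48*(1/111) = ⅖ + 16/37 = 154/185 ≈ 0.83243)
(P + f) + 2*24 = (154/185 + 129/2) + 2*24 = 24173/370 + 48 = 41933/370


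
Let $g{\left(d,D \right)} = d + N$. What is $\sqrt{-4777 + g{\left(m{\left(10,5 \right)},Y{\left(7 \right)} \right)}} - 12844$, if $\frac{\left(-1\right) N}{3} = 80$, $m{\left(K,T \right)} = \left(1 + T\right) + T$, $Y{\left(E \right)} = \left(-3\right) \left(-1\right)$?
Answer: $-12844 + i \sqrt{5006} \approx -12844.0 + 70.753 i$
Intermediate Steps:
$Y{\left(E \right)} = 3$
$m{\left(K,T \right)} = 1 + 2 T$
$N = -240$ ($N = \left(-3\right) 80 = -240$)
$g{\left(d,D \right)} = -240 + d$ ($g{\left(d,D \right)} = d - 240 = -240 + d$)
$\sqrt{-4777 + g{\left(m{\left(10,5 \right)},Y{\left(7 \right)} \right)}} - 12844 = \sqrt{-4777 + \left(-240 + \left(1 + 2 \cdot 5\right)\right)} - 12844 = \sqrt{-4777 + \left(-240 + \left(1 + 10\right)\right)} - 12844 = \sqrt{-4777 + \left(-240 + 11\right)} - 12844 = \sqrt{-4777 - 229} - 12844 = \sqrt{-5006} - 12844 = i \sqrt{5006} - 12844 = -12844 + i \sqrt{5006}$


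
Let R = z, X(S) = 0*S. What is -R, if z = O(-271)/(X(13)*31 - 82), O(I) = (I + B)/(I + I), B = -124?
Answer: 395/44444 ≈ 0.0088876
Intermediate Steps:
X(S) = 0
O(I) = (-124 + I)/(2*I) (O(I) = (I - 124)/(I + I) = (-124 + I)/((2*I)) = (-124 + I)*(1/(2*I)) = (-124 + I)/(2*I))
z = -395/44444 (z = ((½)*(-124 - 271)/(-271))/(0*31 - 82) = ((½)*(-1/271)*(-395))/(0 - 82) = (395/542)/(-82) = (395/542)*(-1/82) = -395/44444 ≈ -0.0088876)
R = -395/44444 ≈ -0.0088876
-R = -1*(-395/44444) = 395/44444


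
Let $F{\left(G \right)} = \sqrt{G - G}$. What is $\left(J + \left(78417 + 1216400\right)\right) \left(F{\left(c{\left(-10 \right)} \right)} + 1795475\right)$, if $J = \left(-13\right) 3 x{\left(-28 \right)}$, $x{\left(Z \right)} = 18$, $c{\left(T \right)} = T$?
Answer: $2323551129625$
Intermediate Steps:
$F{\left(G \right)} = 0$ ($F{\left(G \right)} = \sqrt{0} = 0$)
$J = -702$ ($J = \left(-13\right) 3 \cdot 18 = \left(-39\right) 18 = -702$)
$\left(J + \left(78417 + 1216400\right)\right) \left(F{\left(c{\left(-10 \right)} \right)} + 1795475\right) = \left(-702 + \left(78417 + 1216400\right)\right) \left(0 + 1795475\right) = \left(-702 + 1294817\right) 1795475 = 1294115 \cdot 1795475 = 2323551129625$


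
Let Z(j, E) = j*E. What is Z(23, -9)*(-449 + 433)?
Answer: 3312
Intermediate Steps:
Z(j, E) = E*j
Z(23, -9)*(-449 + 433) = (-9*23)*(-449 + 433) = -207*(-16) = 3312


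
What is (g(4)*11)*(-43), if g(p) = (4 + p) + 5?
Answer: -6149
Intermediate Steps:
g(p) = 9 + p
(g(4)*11)*(-43) = ((9 + 4)*11)*(-43) = (13*11)*(-43) = 143*(-43) = -6149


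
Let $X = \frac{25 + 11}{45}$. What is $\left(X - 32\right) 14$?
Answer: $- \frac{2184}{5} \approx -436.8$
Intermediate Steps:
$X = \frac{4}{5}$ ($X = 36 \cdot \frac{1}{45} = \frac{4}{5} \approx 0.8$)
$\left(X - 32\right) 14 = \left(\frac{4}{5} - 32\right) 14 = \left(- \frac{156}{5}\right) 14 = - \frac{2184}{5}$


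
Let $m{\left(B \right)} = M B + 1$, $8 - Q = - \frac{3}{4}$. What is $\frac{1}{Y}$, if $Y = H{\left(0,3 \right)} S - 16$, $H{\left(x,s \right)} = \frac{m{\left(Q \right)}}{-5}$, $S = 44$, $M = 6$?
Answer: $- \frac{5}{2434} \approx -0.0020542$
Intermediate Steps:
$Q = \frac{35}{4}$ ($Q = 8 - - \frac{3}{4} = 8 + \frac{3}{4} = \frac{35}{4} \approx 8.75$)
$m{\left(B \right)} = 1 + 6 B$ ($m{\left(B \right)} = 6 B + 1 = 1 + 6 B$)
$H{\left(x,s \right)} = - \frac{107}{10}$ ($H{\left(x,s \right)} = \frac{1 + 6 \cdot \frac{35}{4}}{-5} = \left(1 + \frac{105}{2}\right) \left(- \frac{1}{5}\right) = \frac{107}{2} \left(- \frac{1}{5}\right) = - \frac{107}{10}$)
$Y = - \frac{2434}{5}$ ($Y = \left(- \frac{107}{10}\right) 44 - 16 = - \frac{2354}{5} - 16 = - \frac{2434}{5} \approx -486.8$)
$\frac{1}{Y} = \frac{1}{- \frac{2434}{5}} = - \frac{5}{2434}$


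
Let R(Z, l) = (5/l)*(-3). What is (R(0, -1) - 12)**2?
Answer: 9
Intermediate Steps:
R(Z, l) = -15/l
(R(0, -1) - 12)**2 = (-15/(-1) - 12)**2 = (-15*(-1) - 12)**2 = (15 - 12)**2 = 3**2 = 9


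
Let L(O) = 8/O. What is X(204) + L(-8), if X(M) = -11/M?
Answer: -215/204 ≈ -1.0539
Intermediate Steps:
X(204) + L(-8) = -11/204 + 8/(-8) = -11*1/204 + 8*(-⅛) = -11/204 - 1 = -215/204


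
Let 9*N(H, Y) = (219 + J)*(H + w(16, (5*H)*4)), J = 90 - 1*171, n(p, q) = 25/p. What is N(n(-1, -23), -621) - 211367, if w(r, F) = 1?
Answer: -211735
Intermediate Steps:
J = -81 (J = 90 - 171 = -81)
N(H, Y) = 46/3 + 46*H/3 (N(H, Y) = ((219 - 81)*(H + 1))/9 = (138*(1 + H))/9 = (138 + 138*H)/9 = 46/3 + 46*H/3)
N(n(-1, -23), -621) - 211367 = (46/3 + 46*(25/(-1))/3) - 211367 = (46/3 + 46*(25*(-1))/3) - 211367 = (46/3 + (46/3)*(-25)) - 211367 = (46/3 - 1150/3) - 211367 = -368 - 211367 = -211735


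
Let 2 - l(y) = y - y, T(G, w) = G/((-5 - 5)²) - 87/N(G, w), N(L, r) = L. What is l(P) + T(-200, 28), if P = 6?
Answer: 87/200 ≈ 0.43500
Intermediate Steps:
T(G, w) = -87/G + G/100 (T(G, w) = G/((-5 - 5)²) - 87/G = G/((-10)²) - 87/G = G/100 - 87/G = -87/G + G/100)
l(y) = 2 (l(y) = 2 - (y - y) = 2 - 1*0 = 2 + 0 = 2)
l(P) + T(-200, 28) = 2 + (-87/(-200) + (1/100)*(-200)) = 2 + (-87*(-1/200) - 2) = 2 + (87/200 - 2) = 2 - 313/200 = 87/200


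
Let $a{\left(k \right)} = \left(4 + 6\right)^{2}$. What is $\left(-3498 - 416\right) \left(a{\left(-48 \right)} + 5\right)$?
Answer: $-410970$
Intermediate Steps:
$a{\left(k \right)} = 100$ ($a{\left(k \right)} = 10^{2} = 100$)
$\left(-3498 - 416\right) \left(a{\left(-48 \right)} + 5\right) = \left(-3498 - 416\right) \left(100 + 5\right) = \left(-3914\right) 105 = -410970$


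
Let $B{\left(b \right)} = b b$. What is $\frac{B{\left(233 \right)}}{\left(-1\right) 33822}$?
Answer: $- \frac{54289}{33822} \approx -1.6051$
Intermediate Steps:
$B{\left(b \right)} = b^{2}$
$\frac{B{\left(233 \right)}}{\left(-1\right) 33822} = \frac{233^{2}}{\left(-1\right) 33822} = \frac{54289}{-33822} = 54289 \left(- \frac{1}{33822}\right) = - \frac{54289}{33822}$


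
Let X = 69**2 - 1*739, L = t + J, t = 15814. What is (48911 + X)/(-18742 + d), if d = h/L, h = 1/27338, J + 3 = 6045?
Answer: -31627431929024/11198332405375 ≈ -2.8243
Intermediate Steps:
J = 6042 (J = -3 + 6045 = 6042)
L = 21856 (L = 15814 + 6042 = 21856)
h = 1/27338 ≈ 3.6579e-5
d = 1/597499328 (d = (1/27338)/21856 = (1/27338)*(1/21856) = 1/597499328 ≈ 1.6736e-9)
X = 4022 (X = 4761 - 739 = 4022)
(48911 + X)/(-18742 + d) = (48911 + 4022)/(-18742 + 1/597499328) = 52933/(-11198332405375/597499328) = 52933*(-597499328/11198332405375) = -31627431929024/11198332405375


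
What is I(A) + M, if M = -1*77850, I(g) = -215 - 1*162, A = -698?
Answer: -78227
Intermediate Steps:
I(g) = -377 (I(g) = -215 - 162 = -377)
M = -77850
I(A) + M = -377 - 77850 = -78227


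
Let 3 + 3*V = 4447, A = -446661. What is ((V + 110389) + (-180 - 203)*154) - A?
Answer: 1498648/3 ≈ 4.9955e+5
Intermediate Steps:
V = 4444/3 (V = -1 + (⅓)*4447 = -1 + 4447/3 = 4444/3 ≈ 1481.3)
((V + 110389) + (-180 - 203)*154) - A = ((4444/3 + 110389) + (-180 - 203)*154) - 1*(-446661) = (335611/3 - 383*154) + 446661 = (335611/3 - 58982) + 446661 = 158665/3 + 446661 = 1498648/3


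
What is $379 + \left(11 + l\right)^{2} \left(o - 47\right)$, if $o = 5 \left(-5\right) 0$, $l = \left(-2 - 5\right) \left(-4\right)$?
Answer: $-71108$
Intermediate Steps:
$l = 28$ ($l = \left(-7\right) \left(-4\right) = 28$)
$o = 0$ ($o = \left(-25\right) 0 = 0$)
$379 + \left(11 + l\right)^{2} \left(o - 47\right) = 379 + \left(11 + 28\right)^{2} \left(0 - 47\right) = 379 + 39^{2} \left(0 - 47\right) = 379 + 1521 \left(-47\right) = 379 - 71487 = -71108$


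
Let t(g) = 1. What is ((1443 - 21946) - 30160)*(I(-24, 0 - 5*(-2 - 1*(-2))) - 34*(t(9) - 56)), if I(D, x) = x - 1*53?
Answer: -92054671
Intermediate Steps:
I(D, x) = -53 + x (I(D, x) = x - 53 = -53 + x)
((1443 - 21946) - 30160)*(I(-24, 0 - 5*(-2 - 1*(-2))) - 34*(t(9) - 56)) = ((1443 - 21946) - 30160)*((-53 + (0 - 5*(-2 - 1*(-2)))) - 34*(1 - 56)) = (-20503 - 30160)*((-53 + (0 - 5*(-2 + 2))) - 34*(-55)) = -50663*((-53 + (0 - 5*0)) + 1870) = -50663*((-53 + (0 + 0)) + 1870) = -50663*((-53 + 0) + 1870) = -50663*(-53 + 1870) = -50663*1817 = -92054671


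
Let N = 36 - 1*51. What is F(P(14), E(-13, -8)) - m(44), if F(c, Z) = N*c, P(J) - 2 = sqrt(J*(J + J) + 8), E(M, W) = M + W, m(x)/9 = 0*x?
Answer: -330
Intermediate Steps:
N = -15 (N = 36 - 51 = -15)
m(x) = 0 (m(x) = 9*(0*x) = 9*0 = 0)
P(J) = 2 + sqrt(8 + 2*J**2) (P(J) = 2 + sqrt(J*(J + J) + 8) = 2 + sqrt(J*(2*J) + 8) = 2 + sqrt(2*J**2 + 8) = 2 + sqrt(8 + 2*J**2))
F(c, Z) = -15*c
F(P(14), E(-13, -8)) - m(44) = -15*(2 + sqrt(8 + 2*14**2)) - 1*0 = -15*(2 + sqrt(8 + 2*196)) + 0 = -15*(2 + sqrt(8 + 392)) + 0 = -15*(2 + sqrt(400)) + 0 = -15*(2 + 20) + 0 = -15*22 + 0 = -330 + 0 = -330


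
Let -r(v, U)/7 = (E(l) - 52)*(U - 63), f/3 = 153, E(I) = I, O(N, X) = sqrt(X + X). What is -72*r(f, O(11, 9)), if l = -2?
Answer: 1714608 - 81648*sqrt(2) ≈ 1.5991e+6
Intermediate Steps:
O(N, X) = sqrt(2)*sqrt(X) (O(N, X) = sqrt(2*X) = sqrt(2)*sqrt(X))
f = 459 (f = 3*153 = 459)
r(v, U) = -23814 + 378*U (r(v, U) = -7*(-2 - 52)*(U - 63) = -(-378)*(-63 + U) = -7*(3402 - 54*U) = -23814 + 378*U)
-72*r(f, O(11, 9)) = -72*(-23814 + 378*(sqrt(2)*sqrt(9))) = -72*(-23814 + 378*(sqrt(2)*3)) = -72*(-23814 + 378*(3*sqrt(2))) = -72*(-23814 + 1134*sqrt(2)) = 1714608 - 81648*sqrt(2)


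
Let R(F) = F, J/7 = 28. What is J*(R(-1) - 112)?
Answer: -22148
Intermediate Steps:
J = 196 (J = 7*28 = 196)
J*(R(-1) - 112) = 196*(-1 - 112) = 196*(-113) = -22148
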